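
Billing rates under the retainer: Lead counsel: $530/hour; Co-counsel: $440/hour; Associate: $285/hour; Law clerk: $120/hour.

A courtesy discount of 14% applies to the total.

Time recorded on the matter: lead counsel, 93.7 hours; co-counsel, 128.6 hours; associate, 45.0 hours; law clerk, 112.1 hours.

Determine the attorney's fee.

$113,968.92

Lead counsel: 93.7 × $530 = $49,661.00
Co-counsel: 128.6 × $440 = $56,584.00
Associate: 45.0 × $285 = $12,825.00
Law clerk: 112.1 × $120 = $13,452.00
Subtotal: $132,522.00
Less 14% discount: −$18,553.08
Total: $132,522.00 − $18,553.08 = $113,968.92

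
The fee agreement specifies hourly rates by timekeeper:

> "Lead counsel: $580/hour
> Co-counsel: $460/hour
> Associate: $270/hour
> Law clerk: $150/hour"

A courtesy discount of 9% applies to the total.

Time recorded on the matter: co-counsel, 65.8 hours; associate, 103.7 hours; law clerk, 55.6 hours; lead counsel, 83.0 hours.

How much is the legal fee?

$104,419.77

Lead counsel: 83.0 × $580 = $48,140.00
Co-counsel: 65.8 × $460 = $30,268.00
Associate: 103.7 × $270 = $27,999.00
Law clerk: 55.6 × $150 = $8,340.00
Subtotal: $114,747.00
Less 9% discount: −$10,327.23
Total: $114,747.00 − $10,327.23 = $104,419.77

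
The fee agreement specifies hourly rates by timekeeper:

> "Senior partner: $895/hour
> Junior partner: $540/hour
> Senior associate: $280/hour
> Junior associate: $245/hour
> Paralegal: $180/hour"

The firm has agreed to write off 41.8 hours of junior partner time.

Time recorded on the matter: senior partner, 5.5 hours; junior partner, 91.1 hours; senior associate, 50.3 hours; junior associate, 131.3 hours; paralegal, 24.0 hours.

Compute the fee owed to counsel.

$82,117.00

Senior partner: 5.5 × $895 = $4,922.50
Junior partner: 91.1 × $540 = $49,194.00
Senior associate: 50.3 × $280 = $14,084.00
Junior associate: 131.3 × $245 = $32,168.50
Paralegal: 24.0 × $180 = $4,320.00
Subtotal: $104,689.00
Write-off: 41.8 × $540 = $22,572.00
Total: $104,689.00 − $22,572.00 = $82,117.00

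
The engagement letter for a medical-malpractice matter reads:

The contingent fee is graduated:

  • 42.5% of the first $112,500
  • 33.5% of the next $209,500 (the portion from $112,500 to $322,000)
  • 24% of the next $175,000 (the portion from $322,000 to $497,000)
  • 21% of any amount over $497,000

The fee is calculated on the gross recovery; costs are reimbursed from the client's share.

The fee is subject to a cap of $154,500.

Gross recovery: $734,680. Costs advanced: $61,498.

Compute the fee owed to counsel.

$154,500.00

Fee base is the gross recovery, $734,680; costs are reimbursed separately.
First $112,500 at 42.5% = $47,812.50
Next $209,500 at 33.5% = $70,182.50
Next $175,000 at 24% = $42,000.00
Remaining $237,680 at 21% = $49,912.80
Fee: $47,812.50 + $70,182.50 + $42,000.00 + $49,912.80 = $209,907.80
$209,907.80 exceeds the $154,500 cap, so the fee is capped at $154,500.00.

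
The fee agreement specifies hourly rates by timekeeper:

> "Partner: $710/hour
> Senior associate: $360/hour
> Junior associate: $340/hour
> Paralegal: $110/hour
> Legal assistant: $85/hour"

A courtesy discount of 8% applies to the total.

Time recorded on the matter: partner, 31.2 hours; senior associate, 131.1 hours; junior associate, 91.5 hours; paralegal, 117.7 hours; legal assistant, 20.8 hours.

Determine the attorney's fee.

$105,959.16

Partner: 31.2 × $710 = $22,152.00
Senior associate: 131.1 × $360 = $47,196.00
Junior associate: 91.5 × $340 = $31,110.00
Paralegal: 117.7 × $110 = $12,947.00
Legal assistant: 20.8 × $85 = $1,768.00
Subtotal: $115,173.00
Less 8% discount: −$9,213.84
Total: $115,173.00 − $9,213.84 = $105,959.16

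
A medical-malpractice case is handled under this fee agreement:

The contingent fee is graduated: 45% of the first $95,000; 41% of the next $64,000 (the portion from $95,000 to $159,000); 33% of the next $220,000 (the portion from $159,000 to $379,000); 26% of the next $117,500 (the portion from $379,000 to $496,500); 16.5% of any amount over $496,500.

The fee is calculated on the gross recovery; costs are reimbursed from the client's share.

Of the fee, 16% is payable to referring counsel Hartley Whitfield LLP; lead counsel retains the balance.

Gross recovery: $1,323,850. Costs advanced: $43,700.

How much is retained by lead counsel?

$259,268.31

Fee base is the gross recovery, $1,323,850; costs are reimbursed separately.
First $95,000 at 45% = $42,750.00
Next $64,000 at 41% = $26,240.00
Next $220,000 at 33% = $72,600.00
Next $117,500 at 26% = $30,550.00
Remaining $827,350 at 16.5% = $136,512.75
Fee: $42,750.00 + $26,240.00 + $72,600.00 + $30,550.00 + $136,512.75 = $308,652.75
Referral share: 16% of $308,652.75 = $49,384.44; lead counsel retains $308,652.75 − $49,384.44 = $259,268.31.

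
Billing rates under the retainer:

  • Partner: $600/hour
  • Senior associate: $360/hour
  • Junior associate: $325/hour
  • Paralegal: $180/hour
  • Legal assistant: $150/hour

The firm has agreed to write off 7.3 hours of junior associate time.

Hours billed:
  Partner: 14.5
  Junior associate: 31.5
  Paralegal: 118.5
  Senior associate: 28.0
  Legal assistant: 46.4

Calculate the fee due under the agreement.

Partner: 14.5 × $600 = $8,700.00
Senior associate: 28.0 × $360 = $10,080.00
Junior associate: 31.5 × $325 = $10,237.50
Paralegal: 118.5 × $180 = $21,330.00
Legal assistant: 46.4 × $150 = $6,960.00
Subtotal: $57,307.50
Write-off: 7.3 × $325 = $2,372.50
Total: $57,307.50 − $2,372.50 = $54,935.00

$54,935.00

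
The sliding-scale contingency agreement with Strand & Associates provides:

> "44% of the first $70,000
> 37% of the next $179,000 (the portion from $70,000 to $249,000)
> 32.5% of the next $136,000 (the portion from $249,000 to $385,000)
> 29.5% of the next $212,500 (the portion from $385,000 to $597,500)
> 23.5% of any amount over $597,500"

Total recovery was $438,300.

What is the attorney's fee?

First $70,000 at 44% = $30,800.00
Next $179,000 at 37% = $66,230.00
Next $136,000 at 32.5% = $44,200.00
Remaining $53,300 at 29.5% = $15,723.50
Fee: $30,800.00 + $66,230.00 + $44,200.00 + $15,723.50 = $156,953.50

$156,953.50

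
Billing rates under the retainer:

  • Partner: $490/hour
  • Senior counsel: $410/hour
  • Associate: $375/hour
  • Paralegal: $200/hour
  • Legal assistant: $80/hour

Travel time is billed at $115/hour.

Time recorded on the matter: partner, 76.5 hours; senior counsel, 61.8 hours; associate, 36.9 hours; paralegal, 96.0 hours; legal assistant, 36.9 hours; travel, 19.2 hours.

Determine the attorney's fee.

$101,020.50

Partner: 76.5 × $490 = $37,485.00
Senior counsel: 61.8 × $410 = $25,338.00
Associate: 36.9 × $375 = $13,837.50
Paralegal: 96.0 × $200 = $19,200.00
Legal assistant: 36.9 × $80 = $2,952.00
Subtotal: $37,485.00 + $25,338.00 + $13,837.50 + $19,200.00 + $2,952.00 = $98,812.50
Travel: 19.2 × $115 = $2,208.00
Total: $98,812.50 + $2,208.00 = $101,020.50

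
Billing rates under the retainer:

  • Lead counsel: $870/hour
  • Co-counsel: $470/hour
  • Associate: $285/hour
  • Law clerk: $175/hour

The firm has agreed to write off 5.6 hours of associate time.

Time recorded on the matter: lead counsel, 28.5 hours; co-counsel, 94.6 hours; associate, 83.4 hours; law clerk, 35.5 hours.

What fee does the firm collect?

Lead counsel: 28.5 × $870 = $24,795.00
Co-counsel: 94.6 × $470 = $44,462.00
Associate: 83.4 × $285 = $23,769.00
Law clerk: 35.5 × $175 = $6,212.50
Subtotal: $99,238.50
Write-off: 5.6 × $285 = $1,596.00
Total: $99,238.50 − $1,596.00 = $97,642.50

$97,642.50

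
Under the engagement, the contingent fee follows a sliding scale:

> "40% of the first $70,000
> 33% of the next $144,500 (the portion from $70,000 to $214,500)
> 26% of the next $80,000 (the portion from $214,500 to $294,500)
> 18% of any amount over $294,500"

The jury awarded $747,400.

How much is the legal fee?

$178,007.00

First $70,000 at 40% = $28,000.00
Next $144,500 at 33% = $47,685.00
Next $80,000 at 26% = $20,800.00
Remaining $452,900 at 18% = $81,522.00
Fee: $28,000.00 + $47,685.00 + $20,800.00 + $81,522.00 = $178,007.00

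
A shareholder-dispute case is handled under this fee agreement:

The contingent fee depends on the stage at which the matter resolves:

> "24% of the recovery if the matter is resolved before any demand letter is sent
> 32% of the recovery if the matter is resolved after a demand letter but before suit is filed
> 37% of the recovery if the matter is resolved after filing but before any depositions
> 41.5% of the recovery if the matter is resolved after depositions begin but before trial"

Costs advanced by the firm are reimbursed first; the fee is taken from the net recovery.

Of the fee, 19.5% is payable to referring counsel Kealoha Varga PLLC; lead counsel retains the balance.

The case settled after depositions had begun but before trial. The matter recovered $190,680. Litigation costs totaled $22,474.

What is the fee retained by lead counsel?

Fee base (net of costs): $190,680 − $22,474 = $168,206
The matter settled after depositions had begun but before trial, so the 41.5% rate applies.
$168,206 × 41.5% = $69,805.49
Referral share: 19.5% of $69,805.49 = $13,612.07; lead counsel retains $69,805.49 − $13,612.07 = $56,193.42.

$56,193.42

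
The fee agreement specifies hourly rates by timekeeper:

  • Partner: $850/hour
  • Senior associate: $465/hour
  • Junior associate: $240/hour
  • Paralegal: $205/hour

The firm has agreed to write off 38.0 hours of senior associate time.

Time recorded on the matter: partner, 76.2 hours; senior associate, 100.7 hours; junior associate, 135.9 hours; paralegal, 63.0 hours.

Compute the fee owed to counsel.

$139,456.50

Partner: 76.2 × $850 = $64,770.00
Senior associate: 100.7 × $465 = $46,825.50
Junior associate: 135.9 × $240 = $32,616.00
Paralegal: 63.0 × $205 = $12,915.00
Subtotal: $157,126.50
Write-off: 38.0 × $465 = $17,670.00
Total: $157,126.50 − $17,670.00 = $139,456.50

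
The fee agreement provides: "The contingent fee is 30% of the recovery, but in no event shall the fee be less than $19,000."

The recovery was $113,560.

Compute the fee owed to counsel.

30% of $113,560 = $34,068.00
That exceeds the $19,000 minimum.

$34,068.00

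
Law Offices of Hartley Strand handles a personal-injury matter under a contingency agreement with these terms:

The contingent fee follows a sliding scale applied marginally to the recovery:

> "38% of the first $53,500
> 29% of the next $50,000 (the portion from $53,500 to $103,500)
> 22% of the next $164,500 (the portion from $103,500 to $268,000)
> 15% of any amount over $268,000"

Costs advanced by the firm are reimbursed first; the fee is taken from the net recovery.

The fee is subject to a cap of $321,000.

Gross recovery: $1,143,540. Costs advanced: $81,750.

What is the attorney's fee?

Fee base (net of costs): $1,143,540 − $81,750 = $1,061,790
First $53,500 at 38% = $20,330.00
Next $50,000 at 29% = $14,500.00
Next $164,500 at 22% = $36,190.00
Remaining $793,790 at 15% = $119,068.50
Fee: $20,330.00 + $14,500.00 + $36,190.00 + $119,068.50 = $190,088.50
$190,088.50 is under the $321,000 cap.

$190,088.50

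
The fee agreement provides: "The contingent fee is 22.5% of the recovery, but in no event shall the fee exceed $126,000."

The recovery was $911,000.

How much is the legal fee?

$126,000.00

22.5% of $911,000 = $204,975.00
That exceeds the $126,000 cap, so the fee is capped at $126,000.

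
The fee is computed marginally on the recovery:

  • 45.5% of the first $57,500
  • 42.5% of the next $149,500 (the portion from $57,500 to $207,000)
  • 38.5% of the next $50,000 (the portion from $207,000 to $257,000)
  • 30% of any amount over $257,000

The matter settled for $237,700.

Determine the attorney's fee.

First $57,500 at 45.5% = $26,162.50
Next $149,500 at 42.5% = $63,537.50
Remaining $30,700 at 38.5% = $11,819.50
Fee: $26,162.50 + $63,537.50 + $11,819.50 = $101,519.50

$101,519.50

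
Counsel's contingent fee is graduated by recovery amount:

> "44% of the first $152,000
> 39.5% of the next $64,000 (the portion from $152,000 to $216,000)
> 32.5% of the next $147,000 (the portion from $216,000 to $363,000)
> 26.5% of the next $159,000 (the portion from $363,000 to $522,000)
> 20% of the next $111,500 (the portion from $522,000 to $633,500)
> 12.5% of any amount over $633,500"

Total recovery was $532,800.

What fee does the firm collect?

First $152,000 at 44% = $66,880.00
Next $64,000 at 39.5% = $25,280.00
Next $147,000 at 32.5% = $47,775.00
Next $159,000 at 26.5% = $42,135.00
Remaining $10,800 at 20% = $2,160.00
Fee: $66,880.00 + $25,280.00 + $47,775.00 + $42,135.00 + $2,160.00 = $184,230.00

$184,230.00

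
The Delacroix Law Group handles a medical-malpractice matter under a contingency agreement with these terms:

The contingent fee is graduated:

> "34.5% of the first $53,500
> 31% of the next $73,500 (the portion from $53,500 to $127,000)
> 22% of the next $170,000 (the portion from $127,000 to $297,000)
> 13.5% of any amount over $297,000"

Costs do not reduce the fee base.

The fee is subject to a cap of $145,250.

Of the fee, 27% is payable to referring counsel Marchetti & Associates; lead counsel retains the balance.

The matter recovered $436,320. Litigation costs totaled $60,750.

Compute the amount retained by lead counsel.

Fee base is the gross recovery, $436,320; costs are reimbursed separately.
First $53,500 at 34.5% = $18,457.50
Next $73,500 at 31% = $22,785.00
Next $170,000 at 22% = $37,400.00
Remaining $139,320 at 13.5% = $18,808.20
Fee: $18,457.50 + $22,785.00 + $37,400.00 + $18,808.20 = $97,450.70
$97,450.70 is under the $145,250 cap.
Referral share: 27% of $97,450.70 = $26,311.69; lead counsel retains $97,450.70 − $26,311.69 = $71,139.01.

$71,139.01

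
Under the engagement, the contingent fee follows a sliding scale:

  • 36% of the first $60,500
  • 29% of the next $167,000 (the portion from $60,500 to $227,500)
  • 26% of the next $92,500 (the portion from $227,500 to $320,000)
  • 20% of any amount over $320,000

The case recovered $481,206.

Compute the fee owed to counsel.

$126,501.20

First $60,500 at 36% = $21,780.00
Next $167,000 at 29% = $48,430.00
Next $92,500 at 26% = $24,050.00
Remaining $161,206 at 20% = $32,241.20
Fee: $21,780.00 + $48,430.00 + $24,050.00 + $32,241.20 = $126,501.20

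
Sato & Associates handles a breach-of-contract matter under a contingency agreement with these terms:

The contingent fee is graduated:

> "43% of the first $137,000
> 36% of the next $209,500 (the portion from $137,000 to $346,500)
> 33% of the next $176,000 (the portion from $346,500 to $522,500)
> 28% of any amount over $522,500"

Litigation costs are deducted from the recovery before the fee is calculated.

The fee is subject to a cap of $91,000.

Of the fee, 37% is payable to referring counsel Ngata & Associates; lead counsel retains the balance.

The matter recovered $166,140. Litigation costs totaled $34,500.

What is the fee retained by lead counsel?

Fee base (net of costs): $166,140 − $34,500 = $131,640
First $131,640 at 43% = $56,605.20
$56,605.20 is under the $91,000 cap.
Referral share: 37% of $56,605.20 = $20,943.92; lead counsel retains $56,605.20 − $20,943.92 = $35,661.28.

$35,661.28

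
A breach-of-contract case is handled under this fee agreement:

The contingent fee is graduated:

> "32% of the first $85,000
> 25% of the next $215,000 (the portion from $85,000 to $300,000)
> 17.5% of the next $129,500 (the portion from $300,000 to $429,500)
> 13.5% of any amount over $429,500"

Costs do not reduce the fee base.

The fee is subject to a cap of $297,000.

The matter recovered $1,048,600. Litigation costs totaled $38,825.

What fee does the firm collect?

$187,191.00

Fee base is the gross recovery, $1,048,600; costs are reimbursed separately.
First $85,000 at 32% = $27,200.00
Next $215,000 at 25% = $53,750.00
Next $129,500 at 17.5% = $22,662.50
Remaining $619,100 at 13.5% = $83,578.50
Fee: $27,200.00 + $53,750.00 + $22,662.50 + $83,578.50 = $187,191.00
$187,191.00 is under the $297,000 cap.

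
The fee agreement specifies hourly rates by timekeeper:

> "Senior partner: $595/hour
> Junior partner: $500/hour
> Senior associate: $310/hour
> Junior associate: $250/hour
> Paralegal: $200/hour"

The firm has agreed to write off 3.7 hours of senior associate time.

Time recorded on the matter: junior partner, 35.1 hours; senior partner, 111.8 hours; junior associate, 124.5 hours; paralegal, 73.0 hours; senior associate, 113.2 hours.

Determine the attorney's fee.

Senior partner: 111.8 × $595 = $66,521.00
Junior partner: 35.1 × $500 = $17,550.00
Senior associate: 113.2 × $310 = $35,092.00
Junior associate: 124.5 × $250 = $31,125.00
Paralegal: 73.0 × $200 = $14,600.00
Subtotal: $164,888.00
Write-off: 3.7 × $310 = $1,147.00
Total: $164,888.00 − $1,147.00 = $163,741.00

$163,741.00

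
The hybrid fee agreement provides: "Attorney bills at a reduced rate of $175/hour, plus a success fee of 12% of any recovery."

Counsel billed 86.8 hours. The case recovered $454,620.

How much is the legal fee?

$69,744.40

Hourly: 86.8 × $175 = $15,190.00
Success fee: 12% of $454,620 = $54,554.40
Total: $15,190.00 + $54,554.40 = $69,744.40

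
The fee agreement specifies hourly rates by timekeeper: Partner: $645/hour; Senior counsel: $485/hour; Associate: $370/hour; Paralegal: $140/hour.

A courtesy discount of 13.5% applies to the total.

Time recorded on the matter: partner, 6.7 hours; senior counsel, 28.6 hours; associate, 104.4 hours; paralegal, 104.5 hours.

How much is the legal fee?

$61,804.68

Partner: 6.7 × $645 = $4,321.50
Senior counsel: 28.6 × $485 = $13,871.00
Associate: 104.4 × $370 = $38,628.00
Paralegal: 104.5 × $140 = $14,630.00
Subtotal: $71,450.50
Less 13.5% discount: −$9,645.82
Total: $71,450.50 − $9,645.82 = $61,804.68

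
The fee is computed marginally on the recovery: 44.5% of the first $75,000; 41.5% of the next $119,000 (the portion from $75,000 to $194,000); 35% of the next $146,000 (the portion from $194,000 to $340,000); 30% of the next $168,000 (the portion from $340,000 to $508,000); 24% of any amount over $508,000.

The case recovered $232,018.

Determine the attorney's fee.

First $75,000 at 44.5% = $33,375.00
Next $119,000 at 41.5% = $49,385.00
Remaining $38,018 at 35% = $13,306.30
Fee: $33,375.00 + $49,385.00 + $13,306.30 = $96,066.30

$96,066.30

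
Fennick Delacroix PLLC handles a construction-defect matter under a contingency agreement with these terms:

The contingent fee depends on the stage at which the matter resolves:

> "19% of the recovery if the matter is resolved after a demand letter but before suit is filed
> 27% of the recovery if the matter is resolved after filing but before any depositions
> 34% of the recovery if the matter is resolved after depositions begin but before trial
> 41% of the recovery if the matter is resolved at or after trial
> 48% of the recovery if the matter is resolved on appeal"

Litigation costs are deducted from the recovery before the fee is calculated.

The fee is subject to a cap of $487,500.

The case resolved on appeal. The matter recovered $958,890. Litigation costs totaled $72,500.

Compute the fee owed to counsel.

$425,467.20

Fee base (net of costs): $958,890 − $72,500 = $886,390
The matter resolved on appeal, so the 48% rate applies.
$886,390 × 48% = $425,467.20
$425,467.20 is under the $487,500 cap.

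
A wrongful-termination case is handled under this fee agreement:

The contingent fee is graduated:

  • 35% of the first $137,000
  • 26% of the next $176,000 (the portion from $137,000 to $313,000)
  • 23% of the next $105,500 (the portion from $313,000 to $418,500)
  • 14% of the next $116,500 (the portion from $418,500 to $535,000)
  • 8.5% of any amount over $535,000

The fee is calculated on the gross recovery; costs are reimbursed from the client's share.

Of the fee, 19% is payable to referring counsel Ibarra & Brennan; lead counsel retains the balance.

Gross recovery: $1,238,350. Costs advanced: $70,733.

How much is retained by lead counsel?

Fee base is the gross recovery, $1,238,350; costs are reimbursed separately.
First $137,000 at 35% = $47,950.00
Next $176,000 at 26% = $45,760.00
Next $105,500 at 23% = $24,265.00
Next $116,500 at 14% = $16,310.00
Remaining $703,350 at 8.5% = $59,784.75
Fee: $47,950.00 + $45,760.00 + $24,265.00 + $16,310.00 + $59,784.75 = $194,069.75
Referral share: 19% of $194,069.75 = $36,873.25; lead counsel retains $194,069.75 − $36,873.25 = $157,196.50.

$157,196.50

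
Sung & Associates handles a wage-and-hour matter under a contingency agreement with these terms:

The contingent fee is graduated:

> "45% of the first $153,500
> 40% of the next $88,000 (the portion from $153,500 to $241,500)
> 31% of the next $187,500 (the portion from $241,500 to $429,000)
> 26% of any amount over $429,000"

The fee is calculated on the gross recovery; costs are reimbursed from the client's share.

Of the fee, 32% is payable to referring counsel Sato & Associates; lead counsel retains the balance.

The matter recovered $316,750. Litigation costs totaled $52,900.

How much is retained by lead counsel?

$86,769.70

Fee base is the gross recovery, $316,750; costs are reimbursed separately.
First $153,500 at 45% = $69,075.00
Next $88,000 at 40% = $35,200.00
Remaining $75,250 at 31% = $23,327.50
Fee: $69,075.00 + $35,200.00 + $23,327.50 = $127,602.50
Referral share: 32% of $127,602.50 = $40,832.80; lead counsel retains $127,602.50 − $40,832.80 = $86,769.70.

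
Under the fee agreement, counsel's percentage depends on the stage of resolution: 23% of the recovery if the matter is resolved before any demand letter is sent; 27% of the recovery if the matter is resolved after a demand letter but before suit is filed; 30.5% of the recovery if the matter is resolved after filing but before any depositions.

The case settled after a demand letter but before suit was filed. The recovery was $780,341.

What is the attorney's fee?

The matter settled after a demand letter but before suit was filed, so the 27% rate applies.
$780,341 × 27% = $210,692.07

$210,692.07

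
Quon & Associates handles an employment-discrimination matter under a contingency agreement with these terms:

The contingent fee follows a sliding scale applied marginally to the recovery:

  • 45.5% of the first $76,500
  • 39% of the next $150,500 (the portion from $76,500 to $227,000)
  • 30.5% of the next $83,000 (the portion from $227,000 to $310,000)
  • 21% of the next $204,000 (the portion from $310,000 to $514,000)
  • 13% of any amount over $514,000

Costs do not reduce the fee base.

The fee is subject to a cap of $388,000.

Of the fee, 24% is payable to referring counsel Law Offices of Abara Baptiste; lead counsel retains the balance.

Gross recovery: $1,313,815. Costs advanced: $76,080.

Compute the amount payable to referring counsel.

$63,752.03

Fee base is the gross recovery, $1,313,815; costs are reimbursed separately.
First $76,500 at 45.5% = $34,807.50
Next $150,500 at 39% = $58,695.00
Next $83,000 at 30.5% = $25,315.00
Next $204,000 at 21% = $42,840.00
Remaining $799,815 at 13% = $103,975.95
Fee: $34,807.50 + $58,695.00 + $25,315.00 + $42,840.00 + $103,975.95 = $265,633.45
$265,633.45 is under the $388,000 cap.
Referral share: 24% of $265,633.45 = $63,752.03; lead counsel retains $265,633.45 − $63,752.03 = $201,881.42.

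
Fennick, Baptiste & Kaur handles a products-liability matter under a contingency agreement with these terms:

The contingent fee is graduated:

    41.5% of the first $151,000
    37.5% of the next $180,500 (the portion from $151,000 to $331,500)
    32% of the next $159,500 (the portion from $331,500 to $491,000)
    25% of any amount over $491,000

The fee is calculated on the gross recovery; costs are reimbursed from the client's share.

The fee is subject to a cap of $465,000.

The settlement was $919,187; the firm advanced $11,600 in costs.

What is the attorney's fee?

Fee base is the gross recovery, $919,187; costs are reimbursed separately.
First $151,000 at 41.5% = $62,665.00
Next $180,500 at 37.5% = $67,687.50
Next $159,500 at 32% = $51,040.00
Remaining $428,187 at 25% = $107,046.75
Fee: $62,665.00 + $67,687.50 + $51,040.00 + $107,046.75 = $288,439.25
$288,439.25 is under the $465,000 cap.

$288,439.25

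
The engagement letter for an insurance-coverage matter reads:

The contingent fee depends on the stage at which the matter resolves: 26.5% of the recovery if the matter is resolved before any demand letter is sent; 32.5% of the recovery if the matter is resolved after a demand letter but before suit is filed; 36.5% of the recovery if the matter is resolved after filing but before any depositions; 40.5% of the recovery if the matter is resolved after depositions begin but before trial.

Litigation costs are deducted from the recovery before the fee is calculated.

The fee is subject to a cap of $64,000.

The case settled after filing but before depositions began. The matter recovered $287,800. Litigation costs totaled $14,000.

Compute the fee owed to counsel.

$64,000.00

Fee base (net of costs): $287,800 − $14,000 = $273,800
The matter settled after filing but before depositions began, so the 36.5% rate applies.
$273,800 × 36.5% = $99,937.00
$99,937.00 exceeds the $64,000 cap, so the fee is capped at $64,000.00.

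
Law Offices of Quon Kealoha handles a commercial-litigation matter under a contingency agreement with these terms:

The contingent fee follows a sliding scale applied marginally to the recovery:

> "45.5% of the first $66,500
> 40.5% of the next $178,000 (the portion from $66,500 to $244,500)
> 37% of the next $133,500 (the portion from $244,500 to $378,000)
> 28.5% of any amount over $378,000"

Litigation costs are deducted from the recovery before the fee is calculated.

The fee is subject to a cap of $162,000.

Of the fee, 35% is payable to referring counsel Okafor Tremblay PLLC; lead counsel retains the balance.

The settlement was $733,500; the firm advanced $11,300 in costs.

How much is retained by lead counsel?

$105,300.00

Fee base (net of costs): $733,500 − $11,300 = $722,200
First $66,500 at 45.5% = $30,257.50
Next $178,000 at 40.5% = $72,090.00
Next $133,500 at 37% = $49,395.00
Remaining $344,200 at 28.5% = $98,097.00
Fee: $30,257.50 + $72,090.00 + $49,395.00 + $98,097.00 = $249,839.50
$249,839.50 exceeds the $162,000 cap, so the fee is capped at $162,000.00.
Referral share: 35% of $162,000.00 = $56,700.00; lead counsel retains $162,000.00 − $56,700.00 = $105,300.00.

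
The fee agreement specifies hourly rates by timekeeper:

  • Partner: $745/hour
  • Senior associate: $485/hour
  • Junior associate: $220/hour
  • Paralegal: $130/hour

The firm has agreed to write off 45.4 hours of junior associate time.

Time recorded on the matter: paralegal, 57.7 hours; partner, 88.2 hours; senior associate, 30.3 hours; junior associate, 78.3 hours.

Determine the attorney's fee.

$95,143.50

Partner: 88.2 × $745 = $65,709.00
Senior associate: 30.3 × $485 = $14,695.50
Junior associate: 78.3 × $220 = $17,226.00
Paralegal: 57.7 × $130 = $7,501.00
Subtotal: $105,131.50
Write-off: 45.4 × $220 = $9,988.00
Total: $105,131.50 − $9,988.00 = $95,143.50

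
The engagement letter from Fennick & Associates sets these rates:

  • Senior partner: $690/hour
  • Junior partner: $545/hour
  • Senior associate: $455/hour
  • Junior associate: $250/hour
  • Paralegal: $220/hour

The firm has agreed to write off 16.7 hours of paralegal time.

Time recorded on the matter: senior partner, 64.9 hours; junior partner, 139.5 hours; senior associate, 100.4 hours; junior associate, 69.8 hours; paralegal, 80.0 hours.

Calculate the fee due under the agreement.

Senior partner: 64.9 × $690 = $44,781.00
Junior partner: 139.5 × $545 = $76,027.50
Senior associate: 100.4 × $455 = $45,682.00
Junior associate: 69.8 × $250 = $17,450.00
Paralegal: 80.0 × $220 = $17,600.00
Subtotal: $201,540.50
Write-off: 16.7 × $220 = $3,674.00
Total: $201,540.50 − $3,674.00 = $197,866.50

$197,866.50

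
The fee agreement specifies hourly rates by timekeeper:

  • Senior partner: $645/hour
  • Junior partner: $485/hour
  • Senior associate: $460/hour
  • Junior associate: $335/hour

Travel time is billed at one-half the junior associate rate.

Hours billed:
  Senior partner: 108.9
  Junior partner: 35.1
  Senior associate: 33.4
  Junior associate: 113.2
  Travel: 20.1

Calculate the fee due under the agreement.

$143,916.75

Senior partner: 108.9 × $645 = $70,240.50
Junior partner: 35.1 × $485 = $17,023.50
Senior associate: 33.4 × $460 = $15,364.00
Junior associate: 113.2 × $335 = $37,922.00
Subtotal: $70,240.50 + $17,023.50 + $15,364.00 + $37,922.00 = $140,550.00
Travel: 20.1 × ($335 ÷ 2) = 20.1 × $167.50 = $3,366.75
Total: $140,550.00 + $3,366.75 = $143,916.75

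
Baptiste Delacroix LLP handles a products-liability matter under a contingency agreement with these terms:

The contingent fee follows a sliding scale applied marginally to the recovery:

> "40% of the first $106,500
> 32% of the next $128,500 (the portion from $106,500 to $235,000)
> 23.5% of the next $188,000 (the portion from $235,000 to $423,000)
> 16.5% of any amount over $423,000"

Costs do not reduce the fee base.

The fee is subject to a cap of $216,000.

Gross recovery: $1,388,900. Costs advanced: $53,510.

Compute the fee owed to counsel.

Fee base is the gross recovery, $1,388,900; costs are reimbursed separately.
First $106,500 at 40% = $42,600.00
Next $128,500 at 32% = $41,120.00
Next $188,000 at 23.5% = $44,180.00
Remaining $965,900 at 16.5% = $159,373.50
Fee: $42,600.00 + $41,120.00 + $44,180.00 + $159,373.50 = $287,273.50
$287,273.50 exceeds the $216,000 cap, so the fee is capped at $216,000.00.

$216,000.00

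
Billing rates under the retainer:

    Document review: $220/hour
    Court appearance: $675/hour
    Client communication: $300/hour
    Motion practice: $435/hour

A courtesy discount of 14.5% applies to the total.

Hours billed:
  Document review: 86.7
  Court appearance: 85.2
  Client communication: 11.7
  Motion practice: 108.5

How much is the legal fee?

Document review: 86.7 × $220 = $19,074.00
Court appearance: 85.2 × $675 = $57,510.00
Client communication: 11.7 × $300 = $3,510.00
Motion practice: 108.5 × $435 = $47,197.50
Subtotal: $127,291.50
Less 14.5% discount: −$18,457.27
Total: $127,291.50 − $18,457.27 = $108,834.23

$108,834.23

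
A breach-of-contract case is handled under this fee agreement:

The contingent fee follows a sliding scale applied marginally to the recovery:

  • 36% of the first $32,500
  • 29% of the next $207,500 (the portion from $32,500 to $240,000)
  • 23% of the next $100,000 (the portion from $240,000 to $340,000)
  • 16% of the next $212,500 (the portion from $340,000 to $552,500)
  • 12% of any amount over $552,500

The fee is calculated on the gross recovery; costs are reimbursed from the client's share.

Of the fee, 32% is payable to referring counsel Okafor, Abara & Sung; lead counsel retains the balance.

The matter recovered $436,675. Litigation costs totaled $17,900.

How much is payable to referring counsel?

$35,309.76

Fee base is the gross recovery, $436,675; costs are reimbursed separately.
First $32,500 at 36% = $11,700.00
Next $207,500 at 29% = $60,175.00
Next $100,000 at 23% = $23,000.00
Remaining $96,675 at 16% = $15,468.00
Fee: $11,700.00 + $60,175.00 + $23,000.00 + $15,468.00 = $110,343.00
Referral share: 32% of $110,343.00 = $35,309.76; lead counsel retains $110,343.00 − $35,309.76 = $75,033.24.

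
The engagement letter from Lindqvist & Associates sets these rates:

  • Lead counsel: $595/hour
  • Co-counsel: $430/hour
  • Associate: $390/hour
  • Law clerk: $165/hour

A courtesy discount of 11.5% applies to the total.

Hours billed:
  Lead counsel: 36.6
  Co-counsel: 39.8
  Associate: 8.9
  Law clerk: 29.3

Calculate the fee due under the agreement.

Lead counsel: 36.6 × $595 = $21,777.00
Co-counsel: 39.8 × $430 = $17,114.00
Associate: 8.9 × $390 = $3,471.00
Law clerk: 29.3 × $165 = $4,834.50
Subtotal: $47,196.50
Less 11.5% discount: −$5,427.60
Total: $47,196.50 − $5,427.60 = $41,768.90

$41,768.90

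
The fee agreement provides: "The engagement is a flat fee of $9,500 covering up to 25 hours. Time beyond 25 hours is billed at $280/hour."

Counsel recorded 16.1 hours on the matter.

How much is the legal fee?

$9,500.00

16.1 hours is within the 25-hour scope; only the flat fee applies.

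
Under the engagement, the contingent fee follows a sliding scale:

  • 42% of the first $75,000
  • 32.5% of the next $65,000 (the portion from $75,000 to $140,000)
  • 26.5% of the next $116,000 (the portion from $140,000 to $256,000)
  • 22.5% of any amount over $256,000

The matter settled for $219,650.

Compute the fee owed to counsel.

$73,732.25

First $75,000 at 42% = $31,500.00
Next $65,000 at 32.5% = $21,125.00
Remaining $79,650 at 26.5% = $21,107.25
Fee: $31,500.00 + $21,125.00 + $21,107.25 = $73,732.25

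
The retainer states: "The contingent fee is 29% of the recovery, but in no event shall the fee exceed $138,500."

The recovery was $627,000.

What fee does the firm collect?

29% of $627,000 = $181,830.00
That exceeds the $138,500 cap, so the fee is capped at $138,500.

$138,500.00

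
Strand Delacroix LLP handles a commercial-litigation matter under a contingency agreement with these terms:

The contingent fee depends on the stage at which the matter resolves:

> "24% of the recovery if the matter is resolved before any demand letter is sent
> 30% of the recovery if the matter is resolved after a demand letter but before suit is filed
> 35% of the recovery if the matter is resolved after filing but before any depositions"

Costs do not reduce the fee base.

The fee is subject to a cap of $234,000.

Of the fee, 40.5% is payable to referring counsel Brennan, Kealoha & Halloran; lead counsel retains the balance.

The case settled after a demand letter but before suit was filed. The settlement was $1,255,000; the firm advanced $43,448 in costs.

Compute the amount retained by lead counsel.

Fee base is the gross recovery, $1,255,000; costs are reimbursed separately.
The matter settled after a demand letter but before suit was filed, so the 30% rate applies.
$1,255,000 × 30% = $376,500.00
$376,500.00 exceeds the $234,000 cap, so the fee is capped at $234,000.00.
Referral share: 40.5% of $234,000.00 = $94,770.00; lead counsel retains $234,000.00 − $94,770.00 = $139,230.00.

$139,230.00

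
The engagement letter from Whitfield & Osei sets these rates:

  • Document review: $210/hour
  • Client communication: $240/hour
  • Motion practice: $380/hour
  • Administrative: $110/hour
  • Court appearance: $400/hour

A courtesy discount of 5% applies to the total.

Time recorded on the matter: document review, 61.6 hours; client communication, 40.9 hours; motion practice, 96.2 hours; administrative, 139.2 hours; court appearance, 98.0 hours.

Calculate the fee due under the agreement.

Document review: 61.6 × $210 = $12,936.00
Client communication: 40.9 × $240 = $9,816.00
Motion practice: 96.2 × $380 = $36,556.00
Administrative: 139.2 × $110 = $15,312.00
Court appearance: 98.0 × $400 = $39,200.00
Subtotal: $113,820.00
Less 5% discount: −$5,691.00
Total: $113,820.00 − $5,691.00 = $108,129.00

$108,129.00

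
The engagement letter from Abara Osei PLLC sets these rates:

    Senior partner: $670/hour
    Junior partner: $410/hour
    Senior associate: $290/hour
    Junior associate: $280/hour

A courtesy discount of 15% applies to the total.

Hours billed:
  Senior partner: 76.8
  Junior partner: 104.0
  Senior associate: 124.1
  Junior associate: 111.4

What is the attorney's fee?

Senior partner: 76.8 × $670 = $51,456.00
Junior partner: 104.0 × $410 = $42,640.00
Senior associate: 124.1 × $290 = $35,989.00
Junior associate: 111.4 × $280 = $31,192.00
Subtotal: $161,277.00
Less 15% discount: −$24,191.55
Total: $161,277.00 − $24,191.55 = $137,085.45

$137,085.45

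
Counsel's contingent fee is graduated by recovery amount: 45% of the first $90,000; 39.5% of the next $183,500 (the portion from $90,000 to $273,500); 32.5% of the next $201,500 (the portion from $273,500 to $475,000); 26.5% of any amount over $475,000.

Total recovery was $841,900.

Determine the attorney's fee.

$275,698.50

First $90,000 at 45% = $40,500.00
Next $183,500 at 39.5% = $72,482.50
Next $201,500 at 32.5% = $65,487.50
Remaining $366,900 at 26.5% = $97,228.50
Fee: $40,500.00 + $72,482.50 + $65,487.50 + $97,228.50 = $275,698.50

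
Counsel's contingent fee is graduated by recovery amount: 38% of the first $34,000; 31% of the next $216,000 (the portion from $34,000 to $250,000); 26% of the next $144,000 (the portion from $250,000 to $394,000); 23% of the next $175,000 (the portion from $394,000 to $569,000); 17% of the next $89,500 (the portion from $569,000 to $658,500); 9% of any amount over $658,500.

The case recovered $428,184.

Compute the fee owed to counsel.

$125,182.32

First $34,000 at 38% = $12,920.00
Next $216,000 at 31% = $66,960.00
Next $144,000 at 26% = $37,440.00
Remaining $34,184 at 23% = $7,862.32
Fee: $12,920.00 + $66,960.00 + $37,440.00 + $7,862.32 = $125,182.32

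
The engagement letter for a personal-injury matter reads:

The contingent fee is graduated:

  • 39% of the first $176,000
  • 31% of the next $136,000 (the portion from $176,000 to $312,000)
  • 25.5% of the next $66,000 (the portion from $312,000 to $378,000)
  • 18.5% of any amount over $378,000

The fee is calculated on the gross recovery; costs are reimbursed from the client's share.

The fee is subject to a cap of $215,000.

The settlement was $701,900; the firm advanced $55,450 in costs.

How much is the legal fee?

$187,551.50

Fee base is the gross recovery, $701,900; costs are reimbursed separately.
First $176,000 at 39% = $68,640.00
Next $136,000 at 31% = $42,160.00
Next $66,000 at 25.5% = $16,830.00
Remaining $323,900 at 18.5% = $59,921.50
Fee: $68,640.00 + $42,160.00 + $16,830.00 + $59,921.50 = $187,551.50
$187,551.50 is under the $215,000 cap.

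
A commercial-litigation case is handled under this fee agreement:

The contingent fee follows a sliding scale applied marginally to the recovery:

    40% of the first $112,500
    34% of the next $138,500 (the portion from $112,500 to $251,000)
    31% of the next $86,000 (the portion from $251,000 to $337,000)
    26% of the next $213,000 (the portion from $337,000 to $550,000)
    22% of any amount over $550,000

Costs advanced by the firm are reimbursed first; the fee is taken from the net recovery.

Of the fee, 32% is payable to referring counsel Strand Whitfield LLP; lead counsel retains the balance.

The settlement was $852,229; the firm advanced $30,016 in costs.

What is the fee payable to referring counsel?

$74,885.40

Fee base (net of costs): $852,229 − $30,016 = $822,213
First $112,500 at 40% = $45,000.00
Next $138,500 at 34% = $47,090.00
Next $86,000 at 31% = $26,660.00
Next $213,000 at 26% = $55,380.00
Remaining $272,213 at 22% = $59,886.86
Fee: $45,000.00 + $47,090.00 + $26,660.00 + $55,380.00 + $59,886.86 = $234,016.86
Referral share: 32% of $234,016.86 = $74,885.40; lead counsel retains $234,016.86 − $74,885.40 = $159,131.46.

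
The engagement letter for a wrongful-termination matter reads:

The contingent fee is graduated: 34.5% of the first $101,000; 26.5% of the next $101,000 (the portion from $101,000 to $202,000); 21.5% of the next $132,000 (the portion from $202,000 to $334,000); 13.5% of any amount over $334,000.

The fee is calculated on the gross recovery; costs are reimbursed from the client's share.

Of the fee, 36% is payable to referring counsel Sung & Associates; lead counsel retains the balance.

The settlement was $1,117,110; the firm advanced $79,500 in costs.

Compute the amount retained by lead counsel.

$125,254.30

Fee base is the gross recovery, $1,117,110; costs are reimbursed separately.
First $101,000 at 34.5% = $34,845.00
Next $101,000 at 26.5% = $26,765.00
Next $132,000 at 21.5% = $28,380.00
Remaining $783,110 at 13.5% = $105,719.85
Fee: $34,845.00 + $26,765.00 + $28,380.00 + $105,719.85 = $195,709.85
Referral share: 36% of $195,709.85 = $70,455.55; lead counsel retains $195,709.85 − $70,455.55 = $125,254.30.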